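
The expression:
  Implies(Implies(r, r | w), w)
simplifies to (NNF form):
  w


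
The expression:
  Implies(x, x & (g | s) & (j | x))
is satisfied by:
  {g: True, s: True, x: False}
  {g: True, s: False, x: False}
  {s: True, g: False, x: False}
  {g: False, s: False, x: False}
  {x: True, g: True, s: True}
  {x: True, g: True, s: False}
  {x: True, s: True, g: False}


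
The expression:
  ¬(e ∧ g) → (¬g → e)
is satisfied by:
  {e: True, g: True}
  {e: True, g: False}
  {g: True, e: False}


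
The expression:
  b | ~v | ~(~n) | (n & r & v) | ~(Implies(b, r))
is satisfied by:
  {n: True, b: True, v: False}
  {n: True, v: False, b: False}
  {b: True, v: False, n: False}
  {b: False, v: False, n: False}
  {n: True, b: True, v: True}
  {n: True, v: True, b: False}
  {b: True, v: True, n: False}


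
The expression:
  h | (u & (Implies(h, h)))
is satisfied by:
  {u: True, h: True}
  {u: True, h: False}
  {h: True, u: False}


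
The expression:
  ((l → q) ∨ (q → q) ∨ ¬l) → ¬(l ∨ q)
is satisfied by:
  {q: False, l: False}


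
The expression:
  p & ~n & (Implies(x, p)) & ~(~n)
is never true.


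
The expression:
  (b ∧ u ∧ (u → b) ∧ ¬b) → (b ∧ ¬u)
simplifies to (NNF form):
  True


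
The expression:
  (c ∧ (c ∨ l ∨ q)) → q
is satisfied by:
  {q: True, c: False}
  {c: False, q: False}
  {c: True, q: True}


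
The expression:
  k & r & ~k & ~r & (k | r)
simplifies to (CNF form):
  False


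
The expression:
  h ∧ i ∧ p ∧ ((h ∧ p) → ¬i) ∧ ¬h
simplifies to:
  False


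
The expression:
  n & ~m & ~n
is never true.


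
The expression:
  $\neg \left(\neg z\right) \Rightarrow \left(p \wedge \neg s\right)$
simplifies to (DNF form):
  $\left(p \wedge \neg s\right) \vee \neg z$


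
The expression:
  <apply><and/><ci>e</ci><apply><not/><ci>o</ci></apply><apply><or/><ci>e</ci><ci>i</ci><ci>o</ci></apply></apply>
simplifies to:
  <apply><and/><ci>e</ci><apply><not/><ci>o</ci></apply></apply>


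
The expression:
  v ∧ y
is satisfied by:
  {y: True, v: True}


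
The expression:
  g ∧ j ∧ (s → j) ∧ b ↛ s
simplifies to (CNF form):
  b ∧ g ∧ j ∧ ¬s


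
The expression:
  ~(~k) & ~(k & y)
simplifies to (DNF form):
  k & ~y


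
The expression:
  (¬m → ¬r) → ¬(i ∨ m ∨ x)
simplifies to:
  ¬m ∧ (r ∨ ¬i) ∧ (r ∨ ¬x)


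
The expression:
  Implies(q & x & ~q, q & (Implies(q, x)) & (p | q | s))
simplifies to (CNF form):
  True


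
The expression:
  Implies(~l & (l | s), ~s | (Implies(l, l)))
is always true.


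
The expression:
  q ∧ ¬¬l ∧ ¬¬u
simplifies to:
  l ∧ q ∧ u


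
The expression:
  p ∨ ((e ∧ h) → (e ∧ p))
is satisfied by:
  {p: True, h: False, e: False}
  {h: False, e: False, p: False}
  {p: True, e: True, h: False}
  {e: True, h: False, p: False}
  {p: True, h: True, e: False}
  {h: True, p: False, e: False}
  {p: True, e: True, h: True}


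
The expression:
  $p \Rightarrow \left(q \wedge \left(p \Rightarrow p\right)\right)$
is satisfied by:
  {q: True, p: False}
  {p: False, q: False}
  {p: True, q: True}


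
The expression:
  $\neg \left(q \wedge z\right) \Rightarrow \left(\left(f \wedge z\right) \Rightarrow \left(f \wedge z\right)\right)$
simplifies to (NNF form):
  $\text{True}$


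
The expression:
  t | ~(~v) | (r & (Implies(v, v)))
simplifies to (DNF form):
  r | t | v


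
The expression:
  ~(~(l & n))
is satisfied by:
  {n: True, l: True}


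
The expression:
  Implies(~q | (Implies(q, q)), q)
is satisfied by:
  {q: True}


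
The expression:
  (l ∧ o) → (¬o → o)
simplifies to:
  True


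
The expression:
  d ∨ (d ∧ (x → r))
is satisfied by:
  {d: True}


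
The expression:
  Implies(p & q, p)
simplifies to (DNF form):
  True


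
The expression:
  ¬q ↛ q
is always true.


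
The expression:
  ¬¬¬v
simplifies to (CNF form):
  ¬v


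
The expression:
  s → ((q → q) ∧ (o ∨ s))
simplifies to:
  True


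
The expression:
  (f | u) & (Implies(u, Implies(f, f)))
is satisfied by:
  {u: True, f: True}
  {u: True, f: False}
  {f: True, u: False}


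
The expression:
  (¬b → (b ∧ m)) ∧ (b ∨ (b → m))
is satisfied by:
  {b: True}


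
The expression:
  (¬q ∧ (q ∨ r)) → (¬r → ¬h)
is always true.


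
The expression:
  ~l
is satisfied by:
  {l: False}


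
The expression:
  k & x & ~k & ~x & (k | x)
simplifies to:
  False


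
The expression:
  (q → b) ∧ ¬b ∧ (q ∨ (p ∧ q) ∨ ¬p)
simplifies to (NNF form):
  ¬b ∧ ¬p ∧ ¬q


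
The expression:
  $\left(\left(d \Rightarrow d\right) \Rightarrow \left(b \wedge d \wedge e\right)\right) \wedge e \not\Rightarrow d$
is never true.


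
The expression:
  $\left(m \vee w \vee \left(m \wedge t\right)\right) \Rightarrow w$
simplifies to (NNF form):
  $w \vee \neg m$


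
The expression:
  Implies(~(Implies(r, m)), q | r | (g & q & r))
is always true.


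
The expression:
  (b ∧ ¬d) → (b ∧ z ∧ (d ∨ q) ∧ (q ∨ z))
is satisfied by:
  {d: True, q: True, z: True, b: False}
  {d: True, q: True, z: False, b: False}
  {d: True, z: True, q: False, b: False}
  {d: True, z: False, q: False, b: False}
  {q: True, z: True, d: False, b: False}
  {q: True, z: False, d: False, b: False}
  {z: True, d: False, q: False, b: False}
  {z: False, d: False, q: False, b: False}
  {b: True, d: True, q: True, z: True}
  {b: True, d: True, q: True, z: False}
  {b: True, d: True, z: True, q: False}
  {b: True, d: True, z: False, q: False}
  {b: True, q: True, z: True, d: False}


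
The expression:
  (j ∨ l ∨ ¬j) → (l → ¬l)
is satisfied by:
  {l: False}


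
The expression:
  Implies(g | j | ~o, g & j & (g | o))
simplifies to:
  (g | o) & (g | ~j) & (j | ~g)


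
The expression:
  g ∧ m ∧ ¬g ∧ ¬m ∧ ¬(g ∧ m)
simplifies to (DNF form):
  False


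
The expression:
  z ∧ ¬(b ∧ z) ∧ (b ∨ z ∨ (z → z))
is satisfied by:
  {z: True, b: False}


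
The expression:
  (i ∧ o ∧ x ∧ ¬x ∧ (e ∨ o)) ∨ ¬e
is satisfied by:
  {e: False}


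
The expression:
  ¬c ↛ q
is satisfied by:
  {q: False, c: False}


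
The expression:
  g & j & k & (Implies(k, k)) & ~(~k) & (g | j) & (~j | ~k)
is never true.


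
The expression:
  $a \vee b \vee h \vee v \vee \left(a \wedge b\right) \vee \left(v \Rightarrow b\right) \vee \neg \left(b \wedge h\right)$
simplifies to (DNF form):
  $\text{True}$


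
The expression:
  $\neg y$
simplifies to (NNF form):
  $\neg y$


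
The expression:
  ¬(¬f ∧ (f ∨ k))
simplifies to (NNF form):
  f ∨ ¬k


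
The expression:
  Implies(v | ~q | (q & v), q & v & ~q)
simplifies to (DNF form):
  q & ~v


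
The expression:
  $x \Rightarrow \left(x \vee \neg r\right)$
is always true.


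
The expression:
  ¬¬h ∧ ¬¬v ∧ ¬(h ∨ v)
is never true.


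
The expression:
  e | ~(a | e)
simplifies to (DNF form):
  e | ~a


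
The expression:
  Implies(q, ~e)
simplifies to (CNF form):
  ~e | ~q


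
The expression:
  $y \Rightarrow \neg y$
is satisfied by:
  {y: False}


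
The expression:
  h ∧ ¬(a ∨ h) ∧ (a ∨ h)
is never true.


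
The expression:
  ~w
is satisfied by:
  {w: False}


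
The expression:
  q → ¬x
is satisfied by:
  {q: False, x: False}
  {x: True, q: False}
  {q: True, x: False}


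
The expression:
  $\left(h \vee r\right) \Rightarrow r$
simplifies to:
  $r \vee \neg h$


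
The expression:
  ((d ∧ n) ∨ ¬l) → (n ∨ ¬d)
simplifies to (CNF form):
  l ∨ n ∨ ¬d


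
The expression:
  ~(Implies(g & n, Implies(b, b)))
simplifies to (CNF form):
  False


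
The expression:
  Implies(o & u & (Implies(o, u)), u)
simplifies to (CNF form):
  True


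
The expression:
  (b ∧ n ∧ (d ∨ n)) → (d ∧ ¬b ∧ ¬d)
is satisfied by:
  {n: False, b: False}
  {b: True, n: False}
  {n: True, b: False}


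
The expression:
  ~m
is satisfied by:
  {m: False}


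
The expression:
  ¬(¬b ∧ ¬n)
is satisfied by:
  {n: True, b: True}
  {n: True, b: False}
  {b: True, n: False}


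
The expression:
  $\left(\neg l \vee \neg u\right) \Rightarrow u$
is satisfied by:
  {u: True}


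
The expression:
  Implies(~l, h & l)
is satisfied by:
  {l: True}


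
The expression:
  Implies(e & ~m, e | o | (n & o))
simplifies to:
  True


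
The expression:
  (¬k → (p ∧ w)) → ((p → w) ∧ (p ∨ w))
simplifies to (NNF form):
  w ∨ ¬k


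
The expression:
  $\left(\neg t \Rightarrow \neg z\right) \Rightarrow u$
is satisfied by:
  {u: True, z: True, t: False}
  {u: True, z: False, t: False}
  {t: True, u: True, z: True}
  {t: True, u: True, z: False}
  {z: True, t: False, u: False}


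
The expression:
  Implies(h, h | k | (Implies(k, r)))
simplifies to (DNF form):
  True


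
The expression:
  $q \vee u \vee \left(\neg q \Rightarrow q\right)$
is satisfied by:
  {q: True, u: True}
  {q: True, u: False}
  {u: True, q: False}


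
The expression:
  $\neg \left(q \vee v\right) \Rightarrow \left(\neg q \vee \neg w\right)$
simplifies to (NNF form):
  $\text{True}$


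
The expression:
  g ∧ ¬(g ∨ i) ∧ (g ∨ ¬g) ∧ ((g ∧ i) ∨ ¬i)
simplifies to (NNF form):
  False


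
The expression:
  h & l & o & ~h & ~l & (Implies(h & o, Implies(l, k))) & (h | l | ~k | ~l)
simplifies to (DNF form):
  False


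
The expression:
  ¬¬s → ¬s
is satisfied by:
  {s: False}


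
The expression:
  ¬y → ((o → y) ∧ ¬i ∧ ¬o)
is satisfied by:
  {y: True, o: False, i: False}
  {y: True, i: True, o: False}
  {y: True, o: True, i: False}
  {y: True, i: True, o: True}
  {i: False, o: False, y: False}


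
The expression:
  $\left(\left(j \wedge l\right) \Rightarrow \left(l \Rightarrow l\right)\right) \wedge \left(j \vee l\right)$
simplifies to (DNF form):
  $j \vee l$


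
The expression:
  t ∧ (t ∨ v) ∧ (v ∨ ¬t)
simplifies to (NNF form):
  t ∧ v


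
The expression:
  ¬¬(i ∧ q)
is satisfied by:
  {i: True, q: True}


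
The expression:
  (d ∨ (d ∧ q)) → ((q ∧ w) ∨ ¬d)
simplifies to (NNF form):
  (q ∧ w) ∨ ¬d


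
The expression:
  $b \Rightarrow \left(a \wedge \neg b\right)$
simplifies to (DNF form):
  $\neg b$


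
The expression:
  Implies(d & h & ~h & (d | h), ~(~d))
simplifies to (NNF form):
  True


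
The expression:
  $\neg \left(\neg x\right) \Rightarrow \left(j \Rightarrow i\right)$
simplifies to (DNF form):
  $i \vee \neg j \vee \neg x$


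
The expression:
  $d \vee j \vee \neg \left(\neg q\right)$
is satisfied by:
  {d: True, q: True, j: True}
  {d: True, q: True, j: False}
  {d: True, j: True, q: False}
  {d: True, j: False, q: False}
  {q: True, j: True, d: False}
  {q: True, j: False, d: False}
  {j: True, q: False, d: False}


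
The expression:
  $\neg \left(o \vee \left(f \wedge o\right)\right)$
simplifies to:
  $\neg o$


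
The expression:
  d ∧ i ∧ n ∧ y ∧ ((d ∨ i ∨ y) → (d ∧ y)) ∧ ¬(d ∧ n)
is never true.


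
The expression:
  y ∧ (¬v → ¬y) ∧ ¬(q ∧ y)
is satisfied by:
  {y: True, v: True, q: False}


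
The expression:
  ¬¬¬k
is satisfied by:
  {k: False}


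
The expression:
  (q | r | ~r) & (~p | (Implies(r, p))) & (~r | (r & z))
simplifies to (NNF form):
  z | ~r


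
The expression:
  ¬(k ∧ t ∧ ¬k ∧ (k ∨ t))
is always true.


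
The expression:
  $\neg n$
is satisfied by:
  {n: False}


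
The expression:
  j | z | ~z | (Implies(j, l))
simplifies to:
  True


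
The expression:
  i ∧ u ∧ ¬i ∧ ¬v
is never true.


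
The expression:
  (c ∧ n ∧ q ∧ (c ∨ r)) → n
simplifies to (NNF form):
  True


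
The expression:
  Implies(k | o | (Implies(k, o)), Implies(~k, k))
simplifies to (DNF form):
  k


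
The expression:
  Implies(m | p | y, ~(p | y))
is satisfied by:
  {y: False, p: False}


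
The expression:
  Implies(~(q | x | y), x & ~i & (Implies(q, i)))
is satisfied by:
  {y: True, q: True, x: True}
  {y: True, q: True, x: False}
  {y: True, x: True, q: False}
  {y: True, x: False, q: False}
  {q: True, x: True, y: False}
  {q: True, x: False, y: False}
  {x: True, q: False, y: False}


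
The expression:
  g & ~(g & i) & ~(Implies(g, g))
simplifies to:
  False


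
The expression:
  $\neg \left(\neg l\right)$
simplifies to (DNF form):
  $l$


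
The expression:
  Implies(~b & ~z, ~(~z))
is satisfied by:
  {b: True, z: True}
  {b: True, z: False}
  {z: True, b: False}


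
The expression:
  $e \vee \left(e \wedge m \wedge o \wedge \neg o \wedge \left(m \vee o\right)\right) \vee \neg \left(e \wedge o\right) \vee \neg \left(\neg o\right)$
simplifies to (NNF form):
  $\text{True}$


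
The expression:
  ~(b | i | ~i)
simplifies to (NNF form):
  False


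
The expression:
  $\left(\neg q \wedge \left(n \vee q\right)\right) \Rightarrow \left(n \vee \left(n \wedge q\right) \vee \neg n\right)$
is always true.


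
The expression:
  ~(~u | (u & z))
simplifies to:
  u & ~z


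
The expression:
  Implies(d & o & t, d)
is always true.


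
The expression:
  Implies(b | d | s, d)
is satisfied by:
  {d: True, b: False, s: False}
  {d: True, s: True, b: False}
  {d: True, b: True, s: False}
  {d: True, s: True, b: True}
  {s: False, b: False, d: False}


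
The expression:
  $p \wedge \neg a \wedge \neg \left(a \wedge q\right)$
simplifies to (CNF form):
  $p \wedge \neg a$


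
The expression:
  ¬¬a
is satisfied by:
  {a: True}


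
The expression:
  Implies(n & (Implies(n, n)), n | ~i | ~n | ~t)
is always true.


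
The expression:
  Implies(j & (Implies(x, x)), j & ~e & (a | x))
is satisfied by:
  {x: True, a: True, j: False, e: False}
  {x: True, a: False, j: False, e: False}
  {a: True, e: False, x: False, j: False}
  {e: False, a: False, x: False, j: False}
  {e: True, x: True, a: True, j: False}
  {e: True, x: True, a: False, j: False}
  {e: True, a: True, x: False, j: False}
  {e: True, a: False, x: False, j: False}
  {j: True, x: True, a: True, e: False}
  {j: True, x: True, a: False, e: False}
  {j: True, a: True, x: False, e: False}


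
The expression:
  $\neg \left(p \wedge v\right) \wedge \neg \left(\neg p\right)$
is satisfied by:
  {p: True, v: False}


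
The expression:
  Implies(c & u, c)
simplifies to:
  True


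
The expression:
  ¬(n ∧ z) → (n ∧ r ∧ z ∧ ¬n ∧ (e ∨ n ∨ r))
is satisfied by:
  {z: True, n: True}


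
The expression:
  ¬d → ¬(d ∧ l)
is always true.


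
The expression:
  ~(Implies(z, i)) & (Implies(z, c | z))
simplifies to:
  z & ~i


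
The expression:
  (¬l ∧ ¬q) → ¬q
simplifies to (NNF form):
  True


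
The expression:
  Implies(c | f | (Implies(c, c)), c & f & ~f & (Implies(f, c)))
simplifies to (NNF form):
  False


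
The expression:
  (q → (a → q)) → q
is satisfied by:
  {q: True}


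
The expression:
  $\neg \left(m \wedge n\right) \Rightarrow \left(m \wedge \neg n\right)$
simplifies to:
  $m$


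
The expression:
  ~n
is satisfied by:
  {n: False}


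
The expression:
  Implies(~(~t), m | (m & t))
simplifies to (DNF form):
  m | ~t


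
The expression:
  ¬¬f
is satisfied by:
  {f: True}


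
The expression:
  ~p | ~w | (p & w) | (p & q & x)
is always true.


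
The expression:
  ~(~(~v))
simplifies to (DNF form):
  ~v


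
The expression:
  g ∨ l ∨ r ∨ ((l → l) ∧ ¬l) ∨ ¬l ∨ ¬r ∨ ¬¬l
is always true.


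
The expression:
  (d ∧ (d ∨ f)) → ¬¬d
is always true.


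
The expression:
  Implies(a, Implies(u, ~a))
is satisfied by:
  {u: False, a: False}
  {a: True, u: False}
  {u: True, a: False}


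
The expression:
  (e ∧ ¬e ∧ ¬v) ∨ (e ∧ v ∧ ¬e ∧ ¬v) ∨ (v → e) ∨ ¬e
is always true.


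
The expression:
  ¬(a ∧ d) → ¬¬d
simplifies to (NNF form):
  d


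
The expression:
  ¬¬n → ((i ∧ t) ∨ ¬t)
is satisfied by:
  {i: True, t: False, n: False}
  {t: False, n: False, i: False}
  {i: True, n: True, t: False}
  {n: True, t: False, i: False}
  {i: True, t: True, n: False}
  {t: True, i: False, n: False}
  {i: True, n: True, t: True}


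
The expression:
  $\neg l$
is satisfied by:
  {l: False}


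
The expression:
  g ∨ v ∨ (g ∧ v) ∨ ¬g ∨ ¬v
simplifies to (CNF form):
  True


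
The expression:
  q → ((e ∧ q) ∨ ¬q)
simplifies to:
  e ∨ ¬q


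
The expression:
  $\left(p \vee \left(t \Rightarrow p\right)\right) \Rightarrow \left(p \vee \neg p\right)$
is always true.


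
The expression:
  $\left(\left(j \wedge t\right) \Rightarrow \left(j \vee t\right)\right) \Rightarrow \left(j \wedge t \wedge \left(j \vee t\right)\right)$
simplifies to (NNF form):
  $j \wedge t$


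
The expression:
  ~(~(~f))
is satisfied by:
  {f: False}


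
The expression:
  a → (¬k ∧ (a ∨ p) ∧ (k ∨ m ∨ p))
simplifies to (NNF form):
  (m ∧ ¬k) ∨ (p ∧ ¬k) ∨ ¬a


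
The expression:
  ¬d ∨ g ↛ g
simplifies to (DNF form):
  ¬d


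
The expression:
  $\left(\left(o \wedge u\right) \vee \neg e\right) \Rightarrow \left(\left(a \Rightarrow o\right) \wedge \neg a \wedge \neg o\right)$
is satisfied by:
  {e: True, u: False, o: False, a: False}
  {a: True, e: True, u: False, o: False}
  {e: True, u: True, o: False, a: False}
  {a: True, e: True, u: True, o: False}
  {a: False, u: False, o: False, e: False}
  {u: True, a: False, o: False, e: False}
  {o: True, e: True, a: False, u: False}
  {a: True, o: True, e: True, u: False}


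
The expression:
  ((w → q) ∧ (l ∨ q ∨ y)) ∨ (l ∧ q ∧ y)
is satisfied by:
  {y: True, q: True, l: True, w: False}
  {y: True, q: True, w: False, l: False}
  {q: True, l: True, w: False, y: False}
  {q: True, w: False, l: False, y: False}
  {q: True, y: True, w: True, l: True}
  {q: True, y: True, w: True, l: False}
  {q: True, w: True, l: True, y: False}
  {q: True, w: True, l: False, y: False}
  {l: True, y: True, w: False, q: False}
  {y: True, w: False, l: False, q: False}
  {l: True, y: False, w: False, q: False}


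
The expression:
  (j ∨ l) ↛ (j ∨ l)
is never true.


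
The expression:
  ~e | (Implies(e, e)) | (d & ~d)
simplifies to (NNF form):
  True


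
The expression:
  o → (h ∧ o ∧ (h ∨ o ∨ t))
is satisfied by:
  {h: True, o: False}
  {o: False, h: False}
  {o: True, h: True}


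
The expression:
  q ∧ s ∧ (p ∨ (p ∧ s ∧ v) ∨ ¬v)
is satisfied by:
  {p: True, s: True, q: True, v: False}
  {s: True, q: True, p: False, v: False}
  {p: True, v: True, s: True, q: True}


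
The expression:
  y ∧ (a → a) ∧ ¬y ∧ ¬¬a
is never true.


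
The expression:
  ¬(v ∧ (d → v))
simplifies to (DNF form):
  ¬v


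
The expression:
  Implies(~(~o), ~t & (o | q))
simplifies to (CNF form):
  ~o | ~t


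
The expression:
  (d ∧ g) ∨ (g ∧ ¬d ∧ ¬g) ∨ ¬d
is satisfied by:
  {g: True, d: False}
  {d: False, g: False}
  {d: True, g: True}


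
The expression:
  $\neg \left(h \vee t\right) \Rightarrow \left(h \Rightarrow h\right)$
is always true.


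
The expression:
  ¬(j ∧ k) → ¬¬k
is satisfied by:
  {k: True}


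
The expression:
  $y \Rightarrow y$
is always true.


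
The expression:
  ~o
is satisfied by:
  {o: False}


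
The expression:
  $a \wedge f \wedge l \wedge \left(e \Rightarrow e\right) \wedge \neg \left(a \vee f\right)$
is never true.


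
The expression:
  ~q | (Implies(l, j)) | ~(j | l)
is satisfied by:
  {j: True, l: False, q: False}
  {l: False, q: False, j: False}
  {j: True, q: True, l: False}
  {q: True, l: False, j: False}
  {j: True, l: True, q: False}
  {l: True, j: False, q: False}
  {j: True, q: True, l: True}


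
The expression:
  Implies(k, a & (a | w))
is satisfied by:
  {a: True, k: False}
  {k: False, a: False}
  {k: True, a: True}


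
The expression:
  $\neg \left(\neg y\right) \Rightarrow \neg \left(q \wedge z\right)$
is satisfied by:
  {q: False, z: False, y: False}
  {y: True, q: False, z: False}
  {z: True, q: False, y: False}
  {y: True, z: True, q: False}
  {q: True, y: False, z: False}
  {y: True, q: True, z: False}
  {z: True, q: True, y: False}


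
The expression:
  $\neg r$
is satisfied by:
  {r: False}


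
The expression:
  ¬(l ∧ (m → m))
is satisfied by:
  {l: False}


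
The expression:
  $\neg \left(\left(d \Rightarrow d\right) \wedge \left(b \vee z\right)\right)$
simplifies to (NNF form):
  $\neg b \wedge \neg z$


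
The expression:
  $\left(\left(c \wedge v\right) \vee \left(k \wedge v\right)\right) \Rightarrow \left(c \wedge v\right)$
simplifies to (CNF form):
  $c \vee \neg k \vee \neg v$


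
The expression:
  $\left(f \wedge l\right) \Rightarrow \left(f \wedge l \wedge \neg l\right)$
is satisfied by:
  {l: False, f: False}
  {f: True, l: False}
  {l: True, f: False}


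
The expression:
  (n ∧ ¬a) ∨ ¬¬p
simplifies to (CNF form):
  (n ∨ p) ∧ (p ∨ ¬a)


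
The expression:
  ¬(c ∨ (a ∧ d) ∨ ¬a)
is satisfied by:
  {a: True, d: False, c: False}


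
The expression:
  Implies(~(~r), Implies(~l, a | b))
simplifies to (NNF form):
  a | b | l | ~r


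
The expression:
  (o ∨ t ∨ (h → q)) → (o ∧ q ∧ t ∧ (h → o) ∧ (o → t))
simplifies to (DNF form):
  (o ∧ q ∧ t) ∨ (o ∧ q ∧ ¬q) ∨ (o ∧ t ∧ ¬o) ∨ (o ∧ ¬o ∧ ¬q) ∨ (h ∧ o ∧ q ∧ t) ∨ (h ∧ o ∧ q ∧ ¬q) ∨ (h ∧ o ∧ t ∧ ¬o) ∨ (h ∧ o ∧ ¬o ∧ ¬q) ∨ (h ∧ q ∧ t ∧ ¬t) ∨ (h ∧ q ∧ ¬q ∧ ¬t) ∨ (h ∧ t ∧ ¬o ∧ ¬t) ∨ (h ∧ ¬o ∧ ¬q ∧ ¬t) ∨ (o ∧ q ∧ t ∧ ¬t) ∨ (o ∧ q ∧ ¬q ∧ ¬t) ∨ (o ∧ t ∧ ¬o ∧ ¬t) ∨ (o ∧ ¬o ∧ ¬q ∧ ¬t)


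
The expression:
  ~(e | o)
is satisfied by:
  {e: False, o: False}


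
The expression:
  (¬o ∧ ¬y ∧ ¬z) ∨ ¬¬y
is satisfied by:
  {y: True, o: False, z: False}
  {y: True, z: True, o: False}
  {y: True, o: True, z: False}
  {y: True, z: True, o: True}
  {z: False, o: False, y: False}


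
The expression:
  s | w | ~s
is always true.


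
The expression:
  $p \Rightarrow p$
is always true.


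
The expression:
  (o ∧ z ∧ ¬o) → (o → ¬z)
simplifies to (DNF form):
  True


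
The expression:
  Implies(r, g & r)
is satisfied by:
  {g: True, r: False}
  {r: False, g: False}
  {r: True, g: True}


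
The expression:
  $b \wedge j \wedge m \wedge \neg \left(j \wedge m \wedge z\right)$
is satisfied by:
  {m: True, j: True, b: True, z: False}


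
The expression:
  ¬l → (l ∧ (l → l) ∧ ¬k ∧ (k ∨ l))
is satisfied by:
  {l: True}


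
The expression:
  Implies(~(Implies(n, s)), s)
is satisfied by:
  {s: True, n: False}
  {n: False, s: False}
  {n: True, s: True}


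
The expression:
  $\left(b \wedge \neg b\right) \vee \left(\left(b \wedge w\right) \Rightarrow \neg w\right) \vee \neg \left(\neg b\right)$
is always true.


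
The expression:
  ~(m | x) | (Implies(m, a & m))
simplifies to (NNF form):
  a | ~m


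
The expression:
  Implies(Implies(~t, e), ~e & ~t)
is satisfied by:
  {e: False, t: False}


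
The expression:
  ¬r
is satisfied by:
  {r: False}


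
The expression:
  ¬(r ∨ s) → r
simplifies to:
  r ∨ s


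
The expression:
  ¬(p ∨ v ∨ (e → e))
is never true.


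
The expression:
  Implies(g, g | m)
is always true.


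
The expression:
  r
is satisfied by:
  {r: True}


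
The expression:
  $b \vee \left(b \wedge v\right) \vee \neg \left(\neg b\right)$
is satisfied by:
  {b: True}


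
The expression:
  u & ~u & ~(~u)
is never true.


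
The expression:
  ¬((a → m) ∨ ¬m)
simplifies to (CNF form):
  False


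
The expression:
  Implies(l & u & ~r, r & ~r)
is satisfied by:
  {r: True, l: False, u: False}
  {l: False, u: False, r: False}
  {r: True, u: True, l: False}
  {u: True, l: False, r: False}
  {r: True, l: True, u: False}
  {l: True, r: False, u: False}
  {r: True, u: True, l: True}


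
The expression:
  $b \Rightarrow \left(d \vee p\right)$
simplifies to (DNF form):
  $d \vee p \vee \neg b$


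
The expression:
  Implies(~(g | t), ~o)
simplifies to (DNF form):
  g | t | ~o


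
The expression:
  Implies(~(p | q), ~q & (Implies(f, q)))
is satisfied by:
  {q: True, p: True, f: False}
  {q: True, p: False, f: False}
  {p: True, q: False, f: False}
  {q: False, p: False, f: False}
  {f: True, q: True, p: True}
  {f: True, q: True, p: False}
  {f: True, p: True, q: False}


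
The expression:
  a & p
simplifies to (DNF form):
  a & p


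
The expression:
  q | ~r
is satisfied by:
  {q: True, r: False}
  {r: False, q: False}
  {r: True, q: True}


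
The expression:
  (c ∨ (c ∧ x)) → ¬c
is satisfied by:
  {c: False}


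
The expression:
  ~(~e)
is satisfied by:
  {e: True}


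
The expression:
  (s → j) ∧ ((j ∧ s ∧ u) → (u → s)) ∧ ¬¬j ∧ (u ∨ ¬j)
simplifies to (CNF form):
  j ∧ u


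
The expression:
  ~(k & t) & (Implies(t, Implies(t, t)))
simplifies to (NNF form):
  ~k | ~t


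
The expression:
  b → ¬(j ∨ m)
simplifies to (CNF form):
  (¬b ∨ ¬j) ∧ (¬b ∨ ¬m)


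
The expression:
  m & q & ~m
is never true.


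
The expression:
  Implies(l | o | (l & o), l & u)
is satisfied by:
  {u: True, o: False, l: False}
  {u: False, o: False, l: False}
  {l: True, u: True, o: False}
  {o: True, l: True, u: True}


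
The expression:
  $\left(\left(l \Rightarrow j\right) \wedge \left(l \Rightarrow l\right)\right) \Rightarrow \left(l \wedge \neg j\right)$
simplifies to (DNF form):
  $l \wedge \neg j$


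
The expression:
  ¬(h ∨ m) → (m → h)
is always true.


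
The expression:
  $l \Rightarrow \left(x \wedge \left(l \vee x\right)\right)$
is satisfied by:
  {x: True, l: False}
  {l: False, x: False}
  {l: True, x: True}


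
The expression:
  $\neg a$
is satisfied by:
  {a: False}


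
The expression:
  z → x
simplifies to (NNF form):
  x ∨ ¬z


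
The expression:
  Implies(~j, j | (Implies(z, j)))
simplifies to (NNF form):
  j | ~z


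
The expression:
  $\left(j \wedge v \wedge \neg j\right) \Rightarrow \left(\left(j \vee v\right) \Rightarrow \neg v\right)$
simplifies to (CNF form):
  $\text{True}$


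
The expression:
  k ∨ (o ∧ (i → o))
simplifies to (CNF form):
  k ∨ o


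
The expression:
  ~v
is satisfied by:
  {v: False}


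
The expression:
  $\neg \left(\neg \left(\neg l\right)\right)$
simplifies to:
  $\neg l$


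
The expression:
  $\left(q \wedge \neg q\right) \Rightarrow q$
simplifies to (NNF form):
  $\text{True}$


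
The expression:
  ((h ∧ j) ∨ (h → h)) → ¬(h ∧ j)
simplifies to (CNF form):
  ¬h ∨ ¬j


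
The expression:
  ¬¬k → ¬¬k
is always true.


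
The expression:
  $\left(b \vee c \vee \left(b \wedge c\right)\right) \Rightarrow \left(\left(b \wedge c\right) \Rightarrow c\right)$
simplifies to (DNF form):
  $\text{True}$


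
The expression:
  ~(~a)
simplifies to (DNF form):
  a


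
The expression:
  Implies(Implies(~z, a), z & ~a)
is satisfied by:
  {a: False}


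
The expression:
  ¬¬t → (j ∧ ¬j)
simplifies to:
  ¬t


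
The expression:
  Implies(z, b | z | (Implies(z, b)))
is always true.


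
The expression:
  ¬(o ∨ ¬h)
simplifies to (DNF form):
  h ∧ ¬o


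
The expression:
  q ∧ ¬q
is never true.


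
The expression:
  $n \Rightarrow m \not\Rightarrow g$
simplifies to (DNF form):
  $\left(m \wedge \neg g\right) \vee \neg n$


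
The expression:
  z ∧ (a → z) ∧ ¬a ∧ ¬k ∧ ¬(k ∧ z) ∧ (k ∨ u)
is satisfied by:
  {u: True, z: True, k: False, a: False}


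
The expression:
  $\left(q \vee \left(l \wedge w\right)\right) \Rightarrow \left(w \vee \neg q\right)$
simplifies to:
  $w \vee \neg q$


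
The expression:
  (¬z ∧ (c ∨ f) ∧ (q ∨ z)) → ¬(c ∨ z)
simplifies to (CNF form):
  z ∨ ¬c ∨ ¬q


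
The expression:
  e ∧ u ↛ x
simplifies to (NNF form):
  e ∧ u ∧ ¬x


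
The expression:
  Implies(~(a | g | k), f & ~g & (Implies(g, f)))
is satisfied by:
  {a: True, k: True, g: True, f: True}
  {a: True, k: True, g: True, f: False}
  {a: True, k: True, f: True, g: False}
  {a: True, k: True, f: False, g: False}
  {a: True, g: True, f: True, k: False}
  {a: True, g: True, f: False, k: False}
  {a: True, g: False, f: True, k: False}
  {a: True, g: False, f: False, k: False}
  {k: True, g: True, f: True, a: False}
  {k: True, g: True, f: False, a: False}
  {k: True, f: True, g: False, a: False}
  {k: True, f: False, g: False, a: False}
  {g: True, f: True, k: False, a: False}
  {g: True, k: False, f: False, a: False}
  {f: True, k: False, g: False, a: False}


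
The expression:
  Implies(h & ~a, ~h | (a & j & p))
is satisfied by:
  {a: True, h: False}
  {h: False, a: False}
  {h: True, a: True}


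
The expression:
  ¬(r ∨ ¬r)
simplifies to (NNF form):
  False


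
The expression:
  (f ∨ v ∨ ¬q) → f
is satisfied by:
  {q: True, f: True, v: False}
  {f: True, v: False, q: False}
  {q: True, f: True, v: True}
  {f: True, v: True, q: False}
  {q: True, v: False, f: False}


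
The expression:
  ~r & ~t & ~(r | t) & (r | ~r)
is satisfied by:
  {r: False, t: False}


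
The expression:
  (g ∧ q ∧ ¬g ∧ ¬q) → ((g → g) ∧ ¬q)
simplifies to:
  True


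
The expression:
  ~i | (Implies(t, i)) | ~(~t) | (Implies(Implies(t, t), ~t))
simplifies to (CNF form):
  True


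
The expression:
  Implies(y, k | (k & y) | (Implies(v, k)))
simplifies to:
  k | ~v | ~y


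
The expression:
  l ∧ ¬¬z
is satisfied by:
  {z: True, l: True}


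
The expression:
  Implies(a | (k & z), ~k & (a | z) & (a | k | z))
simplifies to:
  ~k | (~a & ~z)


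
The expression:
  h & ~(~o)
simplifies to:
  h & o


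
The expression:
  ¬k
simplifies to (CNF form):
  ¬k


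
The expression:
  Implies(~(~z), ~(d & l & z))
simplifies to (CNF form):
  ~d | ~l | ~z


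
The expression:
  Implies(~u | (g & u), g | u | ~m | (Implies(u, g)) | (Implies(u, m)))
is always true.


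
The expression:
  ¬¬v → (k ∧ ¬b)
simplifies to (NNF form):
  (k ∧ ¬b) ∨ ¬v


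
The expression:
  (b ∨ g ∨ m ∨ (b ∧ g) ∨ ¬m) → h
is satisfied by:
  {h: True}


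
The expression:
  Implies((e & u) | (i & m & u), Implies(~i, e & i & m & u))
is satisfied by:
  {i: True, u: False, e: False}
  {u: False, e: False, i: False}
  {i: True, e: True, u: False}
  {e: True, u: False, i: False}
  {i: True, u: True, e: False}
  {u: True, i: False, e: False}
  {i: True, e: True, u: True}


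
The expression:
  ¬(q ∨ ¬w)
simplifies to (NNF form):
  w ∧ ¬q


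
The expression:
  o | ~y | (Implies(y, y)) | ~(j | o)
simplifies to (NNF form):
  True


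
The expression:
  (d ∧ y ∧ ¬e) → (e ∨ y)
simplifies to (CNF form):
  True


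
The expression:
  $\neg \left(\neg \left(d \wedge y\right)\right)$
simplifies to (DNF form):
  $d \wedge y$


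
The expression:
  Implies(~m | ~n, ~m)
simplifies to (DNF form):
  n | ~m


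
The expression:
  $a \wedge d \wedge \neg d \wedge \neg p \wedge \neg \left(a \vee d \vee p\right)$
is never true.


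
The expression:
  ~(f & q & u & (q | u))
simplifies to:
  ~f | ~q | ~u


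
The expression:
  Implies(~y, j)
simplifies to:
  j | y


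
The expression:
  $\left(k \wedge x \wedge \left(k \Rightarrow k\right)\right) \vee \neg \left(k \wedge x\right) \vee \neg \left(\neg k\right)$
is always true.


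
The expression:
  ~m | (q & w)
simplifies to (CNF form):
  (q | ~m) & (w | ~m)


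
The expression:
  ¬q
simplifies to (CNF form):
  ¬q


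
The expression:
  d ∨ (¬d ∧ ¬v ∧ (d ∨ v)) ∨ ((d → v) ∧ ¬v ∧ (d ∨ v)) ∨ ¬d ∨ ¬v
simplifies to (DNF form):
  True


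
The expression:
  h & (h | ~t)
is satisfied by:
  {h: True}


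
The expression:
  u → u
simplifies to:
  True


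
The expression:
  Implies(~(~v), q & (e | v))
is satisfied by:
  {q: True, v: False}
  {v: False, q: False}
  {v: True, q: True}


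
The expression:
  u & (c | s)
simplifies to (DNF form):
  (c & u) | (s & u)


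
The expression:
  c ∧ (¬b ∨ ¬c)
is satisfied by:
  {c: True, b: False}


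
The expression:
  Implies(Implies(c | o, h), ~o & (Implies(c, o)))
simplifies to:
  ~h | (~c & ~o)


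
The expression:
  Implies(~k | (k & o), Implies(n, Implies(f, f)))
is always true.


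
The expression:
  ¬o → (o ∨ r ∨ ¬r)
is always true.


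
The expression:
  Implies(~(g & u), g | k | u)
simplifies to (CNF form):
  g | k | u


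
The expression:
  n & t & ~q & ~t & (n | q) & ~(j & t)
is never true.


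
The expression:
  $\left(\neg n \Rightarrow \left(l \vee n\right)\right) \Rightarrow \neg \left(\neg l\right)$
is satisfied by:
  {l: True, n: False}
  {n: False, l: False}
  {n: True, l: True}


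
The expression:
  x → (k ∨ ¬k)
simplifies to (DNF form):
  True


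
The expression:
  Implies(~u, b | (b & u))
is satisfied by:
  {b: True, u: True}
  {b: True, u: False}
  {u: True, b: False}


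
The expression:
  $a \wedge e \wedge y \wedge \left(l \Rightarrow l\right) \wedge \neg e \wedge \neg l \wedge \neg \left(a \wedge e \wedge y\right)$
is never true.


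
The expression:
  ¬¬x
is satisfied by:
  {x: True}


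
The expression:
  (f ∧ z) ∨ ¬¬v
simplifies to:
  v ∨ (f ∧ z)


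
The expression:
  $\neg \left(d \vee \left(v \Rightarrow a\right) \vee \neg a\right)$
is never true.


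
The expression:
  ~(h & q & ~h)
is always true.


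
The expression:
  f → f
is always true.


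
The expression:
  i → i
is always true.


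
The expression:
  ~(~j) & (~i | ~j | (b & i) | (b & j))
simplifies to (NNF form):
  j & (b | ~i)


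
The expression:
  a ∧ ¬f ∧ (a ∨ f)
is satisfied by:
  {a: True, f: False}


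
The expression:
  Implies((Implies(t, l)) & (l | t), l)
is always true.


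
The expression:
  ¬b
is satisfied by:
  {b: False}


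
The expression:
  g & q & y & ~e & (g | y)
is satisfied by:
  {g: True, y: True, q: True, e: False}


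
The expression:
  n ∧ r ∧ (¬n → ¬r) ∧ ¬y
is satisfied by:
  {r: True, n: True, y: False}


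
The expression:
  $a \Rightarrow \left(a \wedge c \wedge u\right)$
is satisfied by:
  {u: True, c: True, a: False}
  {u: True, c: False, a: False}
  {c: True, u: False, a: False}
  {u: False, c: False, a: False}
  {a: True, u: True, c: True}


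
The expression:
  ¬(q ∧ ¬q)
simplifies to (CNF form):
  True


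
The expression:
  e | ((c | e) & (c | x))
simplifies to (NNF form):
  c | e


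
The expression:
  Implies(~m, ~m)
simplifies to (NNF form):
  True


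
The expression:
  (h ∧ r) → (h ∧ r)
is always true.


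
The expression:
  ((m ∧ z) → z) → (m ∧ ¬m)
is never true.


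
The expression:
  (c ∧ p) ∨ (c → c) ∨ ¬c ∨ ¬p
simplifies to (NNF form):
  True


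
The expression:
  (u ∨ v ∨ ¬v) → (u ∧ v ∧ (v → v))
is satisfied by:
  {u: True, v: True}


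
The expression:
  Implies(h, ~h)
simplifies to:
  ~h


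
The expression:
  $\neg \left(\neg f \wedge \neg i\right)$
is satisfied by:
  {i: True, f: True}
  {i: True, f: False}
  {f: True, i: False}


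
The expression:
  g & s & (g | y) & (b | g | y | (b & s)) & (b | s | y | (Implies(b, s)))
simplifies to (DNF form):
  g & s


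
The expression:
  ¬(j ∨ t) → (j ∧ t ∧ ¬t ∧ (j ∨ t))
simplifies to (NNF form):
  j ∨ t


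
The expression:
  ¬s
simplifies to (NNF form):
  ¬s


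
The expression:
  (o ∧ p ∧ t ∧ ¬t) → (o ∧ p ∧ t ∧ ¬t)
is always true.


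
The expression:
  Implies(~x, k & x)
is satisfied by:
  {x: True}


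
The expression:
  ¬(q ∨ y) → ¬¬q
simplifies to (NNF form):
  q ∨ y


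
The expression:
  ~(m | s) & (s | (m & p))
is never true.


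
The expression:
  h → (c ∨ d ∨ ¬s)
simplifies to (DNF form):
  c ∨ d ∨ ¬h ∨ ¬s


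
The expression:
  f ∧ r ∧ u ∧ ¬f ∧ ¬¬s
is never true.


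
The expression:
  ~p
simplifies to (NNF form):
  ~p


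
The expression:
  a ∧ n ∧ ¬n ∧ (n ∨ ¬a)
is never true.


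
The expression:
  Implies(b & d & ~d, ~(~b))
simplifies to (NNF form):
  True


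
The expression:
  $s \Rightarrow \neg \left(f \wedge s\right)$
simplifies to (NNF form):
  $\neg f \vee \neg s$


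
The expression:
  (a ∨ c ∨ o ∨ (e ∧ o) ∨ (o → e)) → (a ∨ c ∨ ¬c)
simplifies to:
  True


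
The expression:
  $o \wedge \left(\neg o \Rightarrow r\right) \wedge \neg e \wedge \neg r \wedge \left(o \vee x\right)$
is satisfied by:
  {o: True, e: False, r: False}


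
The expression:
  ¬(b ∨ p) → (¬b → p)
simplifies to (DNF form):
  b ∨ p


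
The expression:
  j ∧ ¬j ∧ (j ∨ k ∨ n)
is never true.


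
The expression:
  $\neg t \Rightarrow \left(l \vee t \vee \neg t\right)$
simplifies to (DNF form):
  $\text{True}$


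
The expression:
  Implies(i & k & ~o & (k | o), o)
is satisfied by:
  {o: True, k: False, i: False}
  {k: False, i: False, o: False}
  {i: True, o: True, k: False}
  {i: True, k: False, o: False}
  {o: True, k: True, i: False}
  {k: True, o: False, i: False}
  {i: True, k: True, o: True}


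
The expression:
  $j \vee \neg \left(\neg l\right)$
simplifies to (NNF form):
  $j \vee l$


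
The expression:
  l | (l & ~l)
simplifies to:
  l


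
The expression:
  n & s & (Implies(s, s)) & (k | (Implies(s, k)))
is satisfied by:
  {s: True, n: True, k: True}


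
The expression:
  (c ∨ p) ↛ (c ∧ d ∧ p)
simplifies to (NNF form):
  (c ∧ ¬p) ∨ (p ∧ ¬c) ∨ (p ∧ ¬d)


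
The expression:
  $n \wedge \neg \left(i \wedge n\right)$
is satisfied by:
  {n: True, i: False}


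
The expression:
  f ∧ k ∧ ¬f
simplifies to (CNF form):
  False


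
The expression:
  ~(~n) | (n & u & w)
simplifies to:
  n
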